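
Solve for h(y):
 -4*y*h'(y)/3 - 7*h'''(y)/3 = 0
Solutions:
 h(y) = C1 + Integral(C2*airyai(-14^(2/3)*y/7) + C3*airybi(-14^(2/3)*y/7), y)


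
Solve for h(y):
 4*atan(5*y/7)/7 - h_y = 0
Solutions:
 h(y) = C1 + 4*y*atan(5*y/7)/7 - 2*log(25*y^2 + 49)/5


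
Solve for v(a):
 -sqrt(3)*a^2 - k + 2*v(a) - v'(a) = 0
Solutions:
 v(a) = C1*exp(2*a) + sqrt(3)*a^2/2 + sqrt(3)*a/2 + k/2 + sqrt(3)/4


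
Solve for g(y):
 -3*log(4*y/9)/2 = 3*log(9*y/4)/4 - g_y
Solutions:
 g(y) = C1 + 9*y*log(y)/4 - 9*y/4 - 3*y*log(3)/2 + 3*y*log(2)/2


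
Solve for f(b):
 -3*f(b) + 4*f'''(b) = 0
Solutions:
 f(b) = C3*exp(6^(1/3)*b/2) + (C1*sin(2^(1/3)*3^(5/6)*b/4) + C2*cos(2^(1/3)*3^(5/6)*b/4))*exp(-6^(1/3)*b/4)


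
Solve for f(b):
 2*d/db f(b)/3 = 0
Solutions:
 f(b) = C1


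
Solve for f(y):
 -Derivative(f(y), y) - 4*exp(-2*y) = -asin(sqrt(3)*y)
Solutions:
 f(y) = C1 + y*asin(sqrt(3)*y) + sqrt(3)*sqrt(1 - 3*y^2)/3 + 2*exp(-2*y)


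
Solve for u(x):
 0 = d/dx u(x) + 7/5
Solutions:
 u(x) = C1 - 7*x/5


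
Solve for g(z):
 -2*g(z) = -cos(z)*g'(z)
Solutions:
 g(z) = C1*(sin(z) + 1)/(sin(z) - 1)


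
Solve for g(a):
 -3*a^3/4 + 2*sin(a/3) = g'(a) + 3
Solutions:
 g(a) = C1 - 3*a^4/16 - 3*a - 6*cos(a/3)


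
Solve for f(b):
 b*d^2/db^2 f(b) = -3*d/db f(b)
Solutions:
 f(b) = C1 + C2/b^2


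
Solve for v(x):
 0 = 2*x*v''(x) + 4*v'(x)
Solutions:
 v(x) = C1 + C2/x


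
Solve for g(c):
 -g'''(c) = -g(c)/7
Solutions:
 g(c) = C3*exp(7^(2/3)*c/7) + (C1*sin(sqrt(3)*7^(2/3)*c/14) + C2*cos(sqrt(3)*7^(2/3)*c/14))*exp(-7^(2/3)*c/14)


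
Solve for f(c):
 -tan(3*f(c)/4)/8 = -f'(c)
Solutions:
 f(c) = -4*asin(C1*exp(3*c/32))/3 + 4*pi/3
 f(c) = 4*asin(C1*exp(3*c/32))/3


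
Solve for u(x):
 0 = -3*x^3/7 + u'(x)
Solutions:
 u(x) = C1 + 3*x^4/28


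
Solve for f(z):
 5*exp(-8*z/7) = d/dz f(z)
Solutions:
 f(z) = C1 - 35*exp(-8*z/7)/8


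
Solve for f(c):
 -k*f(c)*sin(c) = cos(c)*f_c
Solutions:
 f(c) = C1*exp(k*log(cos(c)))


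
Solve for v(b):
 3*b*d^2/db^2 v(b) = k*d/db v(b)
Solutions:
 v(b) = C1 + b^(re(k)/3 + 1)*(C2*sin(log(b)*Abs(im(k))/3) + C3*cos(log(b)*im(k)/3))


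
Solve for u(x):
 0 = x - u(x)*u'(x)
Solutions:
 u(x) = -sqrt(C1 + x^2)
 u(x) = sqrt(C1 + x^2)


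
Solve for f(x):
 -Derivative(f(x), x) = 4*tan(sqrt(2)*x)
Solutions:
 f(x) = C1 + 2*sqrt(2)*log(cos(sqrt(2)*x))


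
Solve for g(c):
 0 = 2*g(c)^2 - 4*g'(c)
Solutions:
 g(c) = -2/(C1 + c)


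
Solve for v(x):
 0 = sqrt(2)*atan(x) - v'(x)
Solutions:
 v(x) = C1 + sqrt(2)*(x*atan(x) - log(x^2 + 1)/2)


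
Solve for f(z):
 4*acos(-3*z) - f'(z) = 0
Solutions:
 f(z) = C1 + 4*z*acos(-3*z) + 4*sqrt(1 - 9*z^2)/3


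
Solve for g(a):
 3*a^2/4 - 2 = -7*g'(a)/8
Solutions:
 g(a) = C1 - 2*a^3/7 + 16*a/7


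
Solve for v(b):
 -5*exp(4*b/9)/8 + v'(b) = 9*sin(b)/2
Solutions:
 v(b) = C1 + 45*exp(4*b/9)/32 - 9*cos(b)/2


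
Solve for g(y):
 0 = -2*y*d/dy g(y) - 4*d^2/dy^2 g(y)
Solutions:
 g(y) = C1 + C2*erf(y/2)


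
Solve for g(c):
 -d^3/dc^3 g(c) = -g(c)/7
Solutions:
 g(c) = C3*exp(7^(2/3)*c/7) + (C1*sin(sqrt(3)*7^(2/3)*c/14) + C2*cos(sqrt(3)*7^(2/3)*c/14))*exp(-7^(2/3)*c/14)


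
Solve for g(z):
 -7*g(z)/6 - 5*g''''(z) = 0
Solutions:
 g(z) = (C1*sin(14^(1/4)*15^(3/4)*z/30) + C2*cos(14^(1/4)*15^(3/4)*z/30))*exp(-14^(1/4)*15^(3/4)*z/30) + (C3*sin(14^(1/4)*15^(3/4)*z/30) + C4*cos(14^(1/4)*15^(3/4)*z/30))*exp(14^(1/4)*15^(3/4)*z/30)


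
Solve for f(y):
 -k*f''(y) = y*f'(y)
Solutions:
 f(y) = C1 + C2*sqrt(k)*erf(sqrt(2)*y*sqrt(1/k)/2)


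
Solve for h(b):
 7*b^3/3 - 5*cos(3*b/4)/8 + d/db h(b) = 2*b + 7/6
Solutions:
 h(b) = C1 - 7*b^4/12 + b^2 + 7*b/6 + 5*sin(3*b/4)/6


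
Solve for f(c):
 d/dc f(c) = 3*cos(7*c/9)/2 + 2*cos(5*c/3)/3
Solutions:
 f(c) = C1 + 27*sin(7*c/9)/14 + 2*sin(5*c/3)/5


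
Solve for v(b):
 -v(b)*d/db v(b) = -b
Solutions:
 v(b) = -sqrt(C1 + b^2)
 v(b) = sqrt(C1 + b^2)


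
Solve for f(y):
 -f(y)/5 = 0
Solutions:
 f(y) = 0


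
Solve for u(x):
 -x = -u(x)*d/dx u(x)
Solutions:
 u(x) = -sqrt(C1 + x^2)
 u(x) = sqrt(C1 + x^2)


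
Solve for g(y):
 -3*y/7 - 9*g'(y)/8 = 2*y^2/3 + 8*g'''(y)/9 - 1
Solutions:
 g(y) = C1 + C2*sin(9*y/8) + C3*cos(9*y/8) - 16*y^3/81 - 4*y^2/21 + 3992*y/2187


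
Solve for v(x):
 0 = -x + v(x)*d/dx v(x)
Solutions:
 v(x) = -sqrt(C1 + x^2)
 v(x) = sqrt(C1 + x^2)


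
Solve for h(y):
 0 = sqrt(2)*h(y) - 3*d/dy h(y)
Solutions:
 h(y) = C1*exp(sqrt(2)*y/3)


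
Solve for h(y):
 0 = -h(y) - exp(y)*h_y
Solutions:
 h(y) = C1*exp(exp(-y))


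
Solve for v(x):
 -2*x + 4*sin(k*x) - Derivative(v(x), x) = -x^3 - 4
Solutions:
 v(x) = C1 + x^4/4 - x^2 + 4*x - 4*cos(k*x)/k


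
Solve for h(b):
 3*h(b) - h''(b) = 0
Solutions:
 h(b) = C1*exp(-sqrt(3)*b) + C2*exp(sqrt(3)*b)


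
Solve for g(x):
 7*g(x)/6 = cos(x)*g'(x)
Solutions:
 g(x) = C1*(sin(x) + 1)^(7/12)/(sin(x) - 1)^(7/12)


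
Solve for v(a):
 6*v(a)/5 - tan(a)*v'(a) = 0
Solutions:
 v(a) = C1*sin(a)^(6/5)


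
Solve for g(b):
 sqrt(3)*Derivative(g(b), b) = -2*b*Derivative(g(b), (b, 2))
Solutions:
 g(b) = C1 + C2*b^(1 - sqrt(3)/2)


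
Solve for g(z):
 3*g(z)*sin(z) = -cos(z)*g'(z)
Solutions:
 g(z) = C1*cos(z)^3


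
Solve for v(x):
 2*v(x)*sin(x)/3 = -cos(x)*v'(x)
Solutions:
 v(x) = C1*cos(x)^(2/3)


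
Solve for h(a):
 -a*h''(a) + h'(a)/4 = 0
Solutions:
 h(a) = C1 + C2*a^(5/4)


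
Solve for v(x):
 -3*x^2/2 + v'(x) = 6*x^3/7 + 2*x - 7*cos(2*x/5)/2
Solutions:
 v(x) = C1 + 3*x^4/14 + x^3/2 + x^2 - 35*sin(2*x/5)/4


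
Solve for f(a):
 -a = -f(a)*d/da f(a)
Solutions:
 f(a) = -sqrt(C1 + a^2)
 f(a) = sqrt(C1 + a^2)


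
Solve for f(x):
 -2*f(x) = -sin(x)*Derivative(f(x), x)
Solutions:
 f(x) = C1*(cos(x) - 1)/(cos(x) + 1)


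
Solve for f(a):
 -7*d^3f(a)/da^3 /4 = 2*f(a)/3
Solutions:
 f(a) = C3*exp(-2*21^(2/3)*a/21) + (C1*sin(3^(1/6)*7^(2/3)*a/7) + C2*cos(3^(1/6)*7^(2/3)*a/7))*exp(21^(2/3)*a/21)


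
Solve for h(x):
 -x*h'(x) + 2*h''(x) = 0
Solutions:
 h(x) = C1 + C2*erfi(x/2)


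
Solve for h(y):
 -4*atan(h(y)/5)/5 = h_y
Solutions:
 Integral(1/atan(_y/5), (_y, h(y))) = C1 - 4*y/5


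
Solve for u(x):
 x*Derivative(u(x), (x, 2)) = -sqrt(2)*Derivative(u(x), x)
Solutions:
 u(x) = C1 + C2*x^(1 - sqrt(2))


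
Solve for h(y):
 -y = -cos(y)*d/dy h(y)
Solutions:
 h(y) = C1 + Integral(y/cos(y), y)


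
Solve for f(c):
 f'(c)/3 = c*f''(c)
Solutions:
 f(c) = C1 + C2*c^(4/3)


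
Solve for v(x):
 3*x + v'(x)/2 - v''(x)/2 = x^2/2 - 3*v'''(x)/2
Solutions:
 v(x) = C1 + x^3/3 - 2*x^2 - 10*x + (C2*sin(sqrt(11)*x/6) + C3*cos(sqrt(11)*x/6))*exp(x/6)


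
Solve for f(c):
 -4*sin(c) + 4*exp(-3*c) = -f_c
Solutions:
 f(c) = C1 - 4*cos(c) + 4*exp(-3*c)/3


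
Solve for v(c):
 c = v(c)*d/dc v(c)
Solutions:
 v(c) = -sqrt(C1 + c^2)
 v(c) = sqrt(C1 + c^2)


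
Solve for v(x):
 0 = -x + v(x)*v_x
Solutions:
 v(x) = -sqrt(C1 + x^2)
 v(x) = sqrt(C1 + x^2)


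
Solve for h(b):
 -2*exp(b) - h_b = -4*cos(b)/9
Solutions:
 h(b) = C1 - 2*exp(b) + 4*sin(b)/9


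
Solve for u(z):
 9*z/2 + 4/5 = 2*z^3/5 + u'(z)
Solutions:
 u(z) = C1 - z^4/10 + 9*z^2/4 + 4*z/5


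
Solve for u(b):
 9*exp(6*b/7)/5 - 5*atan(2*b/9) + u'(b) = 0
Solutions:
 u(b) = C1 + 5*b*atan(2*b/9) - 21*exp(6*b/7)/10 - 45*log(4*b^2 + 81)/4


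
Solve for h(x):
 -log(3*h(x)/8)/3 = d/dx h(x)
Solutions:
 -3*Integral(1/(-log(_y) - log(3) + 3*log(2)), (_y, h(x))) = C1 - x


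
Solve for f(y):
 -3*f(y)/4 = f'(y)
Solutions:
 f(y) = C1*exp(-3*y/4)


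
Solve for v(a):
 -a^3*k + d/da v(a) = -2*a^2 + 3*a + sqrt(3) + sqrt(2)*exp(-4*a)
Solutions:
 v(a) = C1 + a^4*k/4 - 2*a^3/3 + 3*a^2/2 + sqrt(3)*a - sqrt(2)*exp(-4*a)/4


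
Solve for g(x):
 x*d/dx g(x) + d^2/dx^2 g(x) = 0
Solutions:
 g(x) = C1 + C2*erf(sqrt(2)*x/2)


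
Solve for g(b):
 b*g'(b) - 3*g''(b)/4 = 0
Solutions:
 g(b) = C1 + C2*erfi(sqrt(6)*b/3)


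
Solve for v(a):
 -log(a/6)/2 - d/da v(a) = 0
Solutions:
 v(a) = C1 - a*log(a)/2 + a/2 + a*log(6)/2


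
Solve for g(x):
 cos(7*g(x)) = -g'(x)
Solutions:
 g(x) = -asin((C1 + exp(14*x))/(C1 - exp(14*x)))/7 + pi/7
 g(x) = asin((C1 + exp(14*x))/(C1 - exp(14*x)))/7


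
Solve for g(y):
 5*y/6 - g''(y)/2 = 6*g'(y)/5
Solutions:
 g(y) = C1 + C2*exp(-12*y/5) + 25*y^2/72 - 125*y/432


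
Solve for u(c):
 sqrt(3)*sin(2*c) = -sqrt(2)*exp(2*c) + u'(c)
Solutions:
 u(c) = C1 + sqrt(2)*exp(2*c)/2 - sqrt(3)*cos(2*c)/2


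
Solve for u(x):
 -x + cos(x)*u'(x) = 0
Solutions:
 u(x) = C1 + Integral(x/cos(x), x)


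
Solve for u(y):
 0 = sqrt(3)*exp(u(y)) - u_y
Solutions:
 u(y) = log(-1/(C1 + sqrt(3)*y))


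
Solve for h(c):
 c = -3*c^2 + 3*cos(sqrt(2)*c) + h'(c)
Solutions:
 h(c) = C1 + c^3 + c^2/2 - 3*sqrt(2)*sin(sqrt(2)*c)/2


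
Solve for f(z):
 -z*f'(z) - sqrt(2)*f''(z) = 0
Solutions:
 f(z) = C1 + C2*erf(2^(1/4)*z/2)


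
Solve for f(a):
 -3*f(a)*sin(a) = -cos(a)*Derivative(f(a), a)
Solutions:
 f(a) = C1/cos(a)^3


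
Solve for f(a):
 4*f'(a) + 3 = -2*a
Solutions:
 f(a) = C1 - a^2/4 - 3*a/4


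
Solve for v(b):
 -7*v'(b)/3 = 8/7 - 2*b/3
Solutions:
 v(b) = C1 + b^2/7 - 24*b/49


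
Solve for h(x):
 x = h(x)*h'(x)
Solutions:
 h(x) = -sqrt(C1 + x^2)
 h(x) = sqrt(C1 + x^2)


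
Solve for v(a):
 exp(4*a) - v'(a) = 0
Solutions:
 v(a) = C1 + exp(4*a)/4


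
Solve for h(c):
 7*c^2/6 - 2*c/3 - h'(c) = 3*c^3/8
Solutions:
 h(c) = C1 - 3*c^4/32 + 7*c^3/18 - c^2/3


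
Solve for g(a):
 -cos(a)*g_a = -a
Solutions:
 g(a) = C1 + Integral(a/cos(a), a)


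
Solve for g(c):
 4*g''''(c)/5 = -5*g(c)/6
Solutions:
 g(c) = (C1*sin(sqrt(5)*6^(3/4)*c/12) + C2*cos(sqrt(5)*6^(3/4)*c/12))*exp(-sqrt(5)*6^(3/4)*c/12) + (C3*sin(sqrt(5)*6^(3/4)*c/12) + C4*cos(sqrt(5)*6^(3/4)*c/12))*exp(sqrt(5)*6^(3/4)*c/12)


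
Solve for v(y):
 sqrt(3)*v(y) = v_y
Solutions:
 v(y) = C1*exp(sqrt(3)*y)


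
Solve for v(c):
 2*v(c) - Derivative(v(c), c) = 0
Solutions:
 v(c) = C1*exp(2*c)


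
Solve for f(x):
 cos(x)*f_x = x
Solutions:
 f(x) = C1 + Integral(x/cos(x), x)


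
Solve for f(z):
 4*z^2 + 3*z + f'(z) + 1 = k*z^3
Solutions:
 f(z) = C1 + k*z^4/4 - 4*z^3/3 - 3*z^2/2 - z


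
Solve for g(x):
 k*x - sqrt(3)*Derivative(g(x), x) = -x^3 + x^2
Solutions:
 g(x) = C1 + sqrt(3)*k*x^2/6 + sqrt(3)*x^4/12 - sqrt(3)*x^3/9


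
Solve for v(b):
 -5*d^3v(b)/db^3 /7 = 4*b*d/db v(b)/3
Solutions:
 v(b) = C1 + Integral(C2*airyai(-15^(2/3)*28^(1/3)*b/15) + C3*airybi(-15^(2/3)*28^(1/3)*b/15), b)


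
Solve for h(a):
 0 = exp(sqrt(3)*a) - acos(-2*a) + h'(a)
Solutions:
 h(a) = C1 + a*acos(-2*a) + sqrt(1 - 4*a^2)/2 - sqrt(3)*exp(sqrt(3)*a)/3


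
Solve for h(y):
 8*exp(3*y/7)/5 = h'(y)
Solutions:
 h(y) = C1 + 56*exp(3*y/7)/15


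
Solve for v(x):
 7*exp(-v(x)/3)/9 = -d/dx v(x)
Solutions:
 v(x) = 3*log(C1 - 7*x/27)


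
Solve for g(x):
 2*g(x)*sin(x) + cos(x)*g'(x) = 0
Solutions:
 g(x) = C1*cos(x)^2


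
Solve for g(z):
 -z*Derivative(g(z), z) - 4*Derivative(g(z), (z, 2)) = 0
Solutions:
 g(z) = C1 + C2*erf(sqrt(2)*z/4)


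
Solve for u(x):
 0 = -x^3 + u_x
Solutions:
 u(x) = C1 + x^4/4


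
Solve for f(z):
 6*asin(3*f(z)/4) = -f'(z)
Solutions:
 Integral(1/asin(3*_y/4), (_y, f(z))) = C1 - 6*z


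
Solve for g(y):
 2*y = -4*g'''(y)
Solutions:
 g(y) = C1 + C2*y + C3*y^2 - y^4/48


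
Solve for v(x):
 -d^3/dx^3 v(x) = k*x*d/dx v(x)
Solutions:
 v(x) = C1 + Integral(C2*airyai(x*(-k)^(1/3)) + C3*airybi(x*(-k)^(1/3)), x)


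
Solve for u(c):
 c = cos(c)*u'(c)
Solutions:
 u(c) = C1 + Integral(c/cos(c), c)


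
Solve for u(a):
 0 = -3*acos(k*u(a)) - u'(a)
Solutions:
 Integral(1/acos(_y*k), (_y, u(a))) = C1 - 3*a


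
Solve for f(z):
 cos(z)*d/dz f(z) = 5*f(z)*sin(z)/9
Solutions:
 f(z) = C1/cos(z)^(5/9)


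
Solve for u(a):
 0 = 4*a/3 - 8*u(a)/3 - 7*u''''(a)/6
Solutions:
 u(a) = a/2 + (C1*sin(sqrt(2)*7^(3/4)*a/7) + C2*cos(sqrt(2)*7^(3/4)*a/7))*exp(-sqrt(2)*7^(3/4)*a/7) + (C3*sin(sqrt(2)*7^(3/4)*a/7) + C4*cos(sqrt(2)*7^(3/4)*a/7))*exp(sqrt(2)*7^(3/4)*a/7)


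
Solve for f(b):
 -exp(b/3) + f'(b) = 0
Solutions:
 f(b) = C1 + 3*exp(b/3)


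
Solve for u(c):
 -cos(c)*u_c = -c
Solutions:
 u(c) = C1 + Integral(c/cos(c), c)


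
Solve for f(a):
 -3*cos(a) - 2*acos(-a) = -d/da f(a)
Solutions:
 f(a) = C1 + 2*a*acos(-a) + 2*sqrt(1 - a^2) + 3*sin(a)


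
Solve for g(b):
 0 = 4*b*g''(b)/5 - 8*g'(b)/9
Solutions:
 g(b) = C1 + C2*b^(19/9)


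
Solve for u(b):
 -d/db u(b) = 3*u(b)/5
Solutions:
 u(b) = C1*exp(-3*b/5)


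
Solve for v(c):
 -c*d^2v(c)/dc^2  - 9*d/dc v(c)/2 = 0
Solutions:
 v(c) = C1 + C2/c^(7/2)


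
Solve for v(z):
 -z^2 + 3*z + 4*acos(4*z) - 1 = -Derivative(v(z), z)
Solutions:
 v(z) = C1 + z^3/3 - 3*z^2/2 - 4*z*acos(4*z) + z + sqrt(1 - 16*z^2)


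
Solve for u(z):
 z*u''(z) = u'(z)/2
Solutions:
 u(z) = C1 + C2*z^(3/2)


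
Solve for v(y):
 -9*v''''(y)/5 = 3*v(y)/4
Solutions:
 v(y) = (C1*sin(3^(3/4)*5^(1/4)*y/6) + C2*cos(3^(3/4)*5^(1/4)*y/6))*exp(-3^(3/4)*5^(1/4)*y/6) + (C3*sin(3^(3/4)*5^(1/4)*y/6) + C4*cos(3^(3/4)*5^(1/4)*y/6))*exp(3^(3/4)*5^(1/4)*y/6)


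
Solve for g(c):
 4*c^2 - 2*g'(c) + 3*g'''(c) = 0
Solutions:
 g(c) = C1 + C2*exp(-sqrt(6)*c/3) + C3*exp(sqrt(6)*c/3) + 2*c^3/3 + 6*c


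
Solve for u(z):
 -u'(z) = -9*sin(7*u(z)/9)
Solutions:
 -9*z + 9*log(cos(7*u(z)/9) - 1)/14 - 9*log(cos(7*u(z)/9) + 1)/14 = C1


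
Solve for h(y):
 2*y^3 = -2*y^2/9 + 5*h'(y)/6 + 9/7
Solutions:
 h(y) = C1 + 3*y^4/5 + 4*y^3/45 - 54*y/35


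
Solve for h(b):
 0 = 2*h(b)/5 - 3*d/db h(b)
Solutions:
 h(b) = C1*exp(2*b/15)


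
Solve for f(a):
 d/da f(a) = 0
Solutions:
 f(a) = C1


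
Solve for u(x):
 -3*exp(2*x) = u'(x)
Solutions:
 u(x) = C1 - 3*exp(2*x)/2


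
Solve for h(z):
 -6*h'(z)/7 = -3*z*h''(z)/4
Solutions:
 h(z) = C1 + C2*z^(15/7)


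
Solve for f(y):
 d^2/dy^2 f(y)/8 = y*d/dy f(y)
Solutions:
 f(y) = C1 + C2*erfi(2*y)


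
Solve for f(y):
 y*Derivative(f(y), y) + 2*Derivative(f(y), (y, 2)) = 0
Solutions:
 f(y) = C1 + C2*erf(y/2)


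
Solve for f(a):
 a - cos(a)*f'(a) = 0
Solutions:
 f(a) = C1 + Integral(a/cos(a), a)


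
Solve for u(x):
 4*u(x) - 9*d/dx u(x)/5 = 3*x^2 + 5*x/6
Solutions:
 u(x) = C1*exp(20*x/9) + 3*x^2/4 + 53*x/60 + 159/400


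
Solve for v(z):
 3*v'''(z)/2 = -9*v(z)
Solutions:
 v(z) = C3*exp(-6^(1/3)*z) + (C1*sin(2^(1/3)*3^(5/6)*z/2) + C2*cos(2^(1/3)*3^(5/6)*z/2))*exp(6^(1/3)*z/2)


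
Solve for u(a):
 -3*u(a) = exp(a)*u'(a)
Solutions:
 u(a) = C1*exp(3*exp(-a))


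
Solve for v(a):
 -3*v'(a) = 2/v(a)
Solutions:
 v(a) = -sqrt(C1 - 12*a)/3
 v(a) = sqrt(C1 - 12*a)/3


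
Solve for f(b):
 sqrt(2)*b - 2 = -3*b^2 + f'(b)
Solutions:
 f(b) = C1 + b^3 + sqrt(2)*b^2/2 - 2*b


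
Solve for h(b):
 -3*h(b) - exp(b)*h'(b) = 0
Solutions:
 h(b) = C1*exp(3*exp(-b))


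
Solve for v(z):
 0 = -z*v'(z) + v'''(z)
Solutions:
 v(z) = C1 + Integral(C2*airyai(z) + C3*airybi(z), z)


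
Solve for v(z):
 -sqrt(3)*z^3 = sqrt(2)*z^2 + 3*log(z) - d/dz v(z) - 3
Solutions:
 v(z) = C1 + sqrt(3)*z^4/4 + sqrt(2)*z^3/3 + 3*z*log(z) - 6*z


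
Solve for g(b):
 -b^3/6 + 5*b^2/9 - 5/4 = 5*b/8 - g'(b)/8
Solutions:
 g(b) = C1 + b^4/3 - 40*b^3/27 + 5*b^2/2 + 10*b


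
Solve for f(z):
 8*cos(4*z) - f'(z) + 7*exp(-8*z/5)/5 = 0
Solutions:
 f(z) = C1 + 2*sin(4*z) - 7*exp(-8*z/5)/8


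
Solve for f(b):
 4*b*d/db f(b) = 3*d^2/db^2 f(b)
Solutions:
 f(b) = C1 + C2*erfi(sqrt(6)*b/3)


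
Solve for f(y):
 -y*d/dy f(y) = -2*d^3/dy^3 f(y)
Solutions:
 f(y) = C1 + Integral(C2*airyai(2^(2/3)*y/2) + C3*airybi(2^(2/3)*y/2), y)


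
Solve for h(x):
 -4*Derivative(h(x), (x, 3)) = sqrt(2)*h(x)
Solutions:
 h(x) = C3*exp(-sqrt(2)*x/2) + (C1*sin(sqrt(6)*x/4) + C2*cos(sqrt(6)*x/4))*exp(sqrt(2)*x/4)


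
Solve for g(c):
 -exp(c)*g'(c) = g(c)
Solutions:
 g(c) = C1*exp(exp(-c))


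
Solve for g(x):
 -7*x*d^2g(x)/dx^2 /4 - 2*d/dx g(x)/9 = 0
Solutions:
 g(x) = C1 + C2*x^(55/63)


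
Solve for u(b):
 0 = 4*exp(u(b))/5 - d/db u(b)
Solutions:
 u(b) = log(-1/(C1 + 4*b)) + log(5)


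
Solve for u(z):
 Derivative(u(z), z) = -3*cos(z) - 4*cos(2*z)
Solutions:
 u(z) = C1 - 3*sin(z) - 2*sin(2*z)


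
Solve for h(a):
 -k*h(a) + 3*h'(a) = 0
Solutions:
 h(a) = C1*exp(a*k/3)


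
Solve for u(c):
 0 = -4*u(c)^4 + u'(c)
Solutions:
 u(c) = (-1/(C1 + 12*c))^(1/3)
 u(c) = (-1/(C1 + 4*c))^(1/3)*(-3^(2/3) - 3*3^(1/6)*I)/6
 u(c) = (-1/(C1 + 4*c))^(1/3)*(-3^(2/3) + 3*3^(1/6)*I)/6


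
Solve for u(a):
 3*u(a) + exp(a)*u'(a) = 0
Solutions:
 u(a) = C1*exp(3*exp(-a))


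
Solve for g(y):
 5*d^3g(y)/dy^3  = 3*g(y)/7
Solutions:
 g(y) = C3*exp(3^(1/3)*35^(2/3)*y/35) + (C1*sin(3^(5/6)*35^(2/3)*y/70) + C2*cos(3^(5/6)*35^(2/3)*y/70))*exp(-3^(1/3)*35^(2/3)*y/70)


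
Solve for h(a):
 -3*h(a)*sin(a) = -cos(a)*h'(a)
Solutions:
 h(a) = C1/cos(a)^3


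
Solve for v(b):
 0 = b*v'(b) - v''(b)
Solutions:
 v(b) = C1 + C2*erfi(sqrt(2)*b/2)


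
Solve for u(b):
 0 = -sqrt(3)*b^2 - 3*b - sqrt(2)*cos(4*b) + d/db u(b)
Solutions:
 u(b) = C1 + sqrt(3)*b^3/3 + 3*b^2/2 + sqrt(2)*sin(4*b)/4


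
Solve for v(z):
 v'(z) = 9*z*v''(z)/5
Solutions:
 v(z) = C1 + C2*z^(14/9)


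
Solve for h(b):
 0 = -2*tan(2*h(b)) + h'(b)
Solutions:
 h(b) = -asin(C1*exp(4*b))/2 + pi/2
 h(b) = asin(C1*exp(4*b))/2


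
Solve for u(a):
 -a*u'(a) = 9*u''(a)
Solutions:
 u(a) = C1 + C2*erf(sqrt(2)*a/6)


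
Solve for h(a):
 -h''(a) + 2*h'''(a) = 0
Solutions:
 h(a) = C1 + C2*a + C3*exp(a/2)


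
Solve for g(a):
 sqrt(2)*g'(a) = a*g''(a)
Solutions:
 g(a) = C1 + C2*a^(1 + sqrt(2))


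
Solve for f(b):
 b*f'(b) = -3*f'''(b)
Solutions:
 f(b) = C1 + Integral(C2*airyai(-3^(2/3)*b/3) + C3*airybi(-3^(2/3)*b/3), b)


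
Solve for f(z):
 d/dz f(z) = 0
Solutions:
 f(z) = C1


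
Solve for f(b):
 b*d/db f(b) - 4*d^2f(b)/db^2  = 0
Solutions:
 f(b) = C1 + C2*erfi(sqrt(2)*b/4)


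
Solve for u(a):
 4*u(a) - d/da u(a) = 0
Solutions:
 u(a) = C1*exp(4*a)


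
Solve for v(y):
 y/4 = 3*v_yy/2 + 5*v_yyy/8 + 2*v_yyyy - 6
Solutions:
 v(y) = C1 + C2*y + y^3/36 + 283*y^2/144 + (C3*sin(sqrt(743)*y/32) + C4*cos(sqrt(743)*y/32))*exp(-5*y/32)


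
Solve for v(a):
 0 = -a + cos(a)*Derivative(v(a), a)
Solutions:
 v(a) = C1 + Integral(a/cos(a), a)


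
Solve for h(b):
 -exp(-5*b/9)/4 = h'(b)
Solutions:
 h(b) = C1 + 9*exp(-5*b/9)/20


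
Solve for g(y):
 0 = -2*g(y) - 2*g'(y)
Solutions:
 g(y) = C1*exp(-y)


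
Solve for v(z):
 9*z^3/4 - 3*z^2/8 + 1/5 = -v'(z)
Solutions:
 v(z) = C1 - 9*z^4/16 + z^3/8 - z/5


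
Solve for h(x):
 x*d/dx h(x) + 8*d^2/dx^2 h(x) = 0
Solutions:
 h(x) = C1 + C2*erf(x/4)


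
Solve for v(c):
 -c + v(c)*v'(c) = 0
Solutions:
 v(c) = -sqrt(C1 + c^2)
 v(c) = sqrt(C1 + c^2)


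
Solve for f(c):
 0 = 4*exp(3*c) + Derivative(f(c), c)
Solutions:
 f(c) = C1 - 4*exp(3*c)/3


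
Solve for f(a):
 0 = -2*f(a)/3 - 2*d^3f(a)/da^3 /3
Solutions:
 f(a) = C3*exp(-a) + (C1*sin(sqrt(3)*a/2) + C2*cos(sqrt(3)*a/2))*exp(a/2)


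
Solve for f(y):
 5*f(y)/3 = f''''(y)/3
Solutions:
 f(y) = C1*exp(-5^(1/4)*y) + C2*exp(5^(1/4)*y) + C3*sin(5^(1/4)*y) + C4*cos(5^(1/4)*y)


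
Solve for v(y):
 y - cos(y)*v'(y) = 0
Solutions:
 v(y) = C1 + Integral(y/cos(y), y)


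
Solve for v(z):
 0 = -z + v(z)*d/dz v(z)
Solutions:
 v(z) = -sqrt(C1 + z^2)
 v(z) = sqrt(C1 + z^2)


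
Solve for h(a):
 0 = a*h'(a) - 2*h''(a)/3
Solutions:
 h(a) = C1 + C2*erfi(sqrt(3)*a/2)


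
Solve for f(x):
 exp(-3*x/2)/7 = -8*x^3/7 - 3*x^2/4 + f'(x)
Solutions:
 f(x) = C1 + 2*x^4/7 + x^3/4 - 2*exp(-3*x/2)/21


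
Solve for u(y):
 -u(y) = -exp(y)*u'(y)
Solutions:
 u(y) = C1*exp(-exp(-y))


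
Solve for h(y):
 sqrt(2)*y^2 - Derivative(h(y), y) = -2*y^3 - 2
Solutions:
 h(y) = C1 + y^4/2 + sqrt(2)*y^3/3 + 2*y


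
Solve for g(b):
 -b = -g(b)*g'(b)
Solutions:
 g(b) = -sqrt(C1 + b^2)
 g(b) = sqrt(C1 + b^2)


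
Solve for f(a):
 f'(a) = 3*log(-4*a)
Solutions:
 f(a) = C1 + 3*a*log(-a) + 3*a*(-1 + 2*log(2))


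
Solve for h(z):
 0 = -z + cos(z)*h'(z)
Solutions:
 h(z) = C1 + Integral(z/cos(z), z)


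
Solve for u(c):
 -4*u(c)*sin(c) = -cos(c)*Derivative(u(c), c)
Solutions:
 u(c) = C1/cos(c)^4


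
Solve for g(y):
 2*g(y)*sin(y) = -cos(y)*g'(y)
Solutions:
 g(y) = C1*cos(y)^2


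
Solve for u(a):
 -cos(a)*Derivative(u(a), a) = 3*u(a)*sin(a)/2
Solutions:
 u(a) = C1*cos(a)^(3/2)


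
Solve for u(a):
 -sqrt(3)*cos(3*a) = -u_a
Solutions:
 u(a) = C1 + sqrt(3)*sin(3*a)/3


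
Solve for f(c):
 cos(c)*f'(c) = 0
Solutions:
 f(c) = C1


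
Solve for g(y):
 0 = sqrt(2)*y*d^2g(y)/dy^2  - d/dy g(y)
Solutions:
 g(y) = C1 + C2*y^(sqrt(2)/2 + 1)


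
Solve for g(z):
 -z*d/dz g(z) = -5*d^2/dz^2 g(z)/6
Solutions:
 g(z) = C1 + C2*erfi(sqrt(15)*z/5)


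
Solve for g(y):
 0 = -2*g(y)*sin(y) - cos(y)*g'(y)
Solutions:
 g(y) = C1*cos(y)^2


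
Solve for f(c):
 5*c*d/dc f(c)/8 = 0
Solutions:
 f(c) = C1


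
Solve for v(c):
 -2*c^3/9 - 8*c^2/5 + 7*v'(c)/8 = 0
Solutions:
 v(c) = C1 + 4*c^4/63 + 64*c^3/105


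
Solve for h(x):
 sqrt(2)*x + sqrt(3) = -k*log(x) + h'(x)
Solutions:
 h(x) = C1 + k*x*log(x) - k*x + sqrt(2)*x^2/2 + sqrt(3)*x


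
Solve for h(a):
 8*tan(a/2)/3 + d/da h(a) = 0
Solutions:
 h(a) = C1 + 16*log(cos(a/2))/3


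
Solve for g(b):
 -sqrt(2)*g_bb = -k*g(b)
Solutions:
 g(b) = C1*exp(-2^(3/4)*b*sqrt(k)/2) + C2*exp(2^(3/4)*b*sqrt(k)/2)


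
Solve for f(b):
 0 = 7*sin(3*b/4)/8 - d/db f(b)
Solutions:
 f(b) = C1 - 7*cos(3*b/4)/6


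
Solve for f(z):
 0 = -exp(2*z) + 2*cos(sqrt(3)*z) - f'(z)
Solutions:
 f(z) = C1 - exp(2*z)/2 + 2*sqrt(3)*sin(sqrt(3)*z)/3


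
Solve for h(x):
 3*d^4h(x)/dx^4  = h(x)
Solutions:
 h(x) = C1*exp(-3^(3/4)*x/3) + C2*exp(3^(3/4)*x/3) + C3*sin(3^(3/4)*x/3) + C4*cos(3^(3/4)*x/3)


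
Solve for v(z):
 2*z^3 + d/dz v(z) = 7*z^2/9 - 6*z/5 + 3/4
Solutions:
 v(z) = C1 - z^4/2 + 7*z^3/27 - 3*z^2/5 + 3*z/4


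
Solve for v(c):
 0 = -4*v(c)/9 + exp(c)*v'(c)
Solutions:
 v(c) = C1*exp(-4*exp(-c)/9)


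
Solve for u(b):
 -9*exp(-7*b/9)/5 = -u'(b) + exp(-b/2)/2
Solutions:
 u(b) = C1 - 1/sqrt(exp(b)) - 81*exp(-7*b/9)/35


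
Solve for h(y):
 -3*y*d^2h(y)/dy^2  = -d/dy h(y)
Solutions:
 h(y) = C1 + C2*y^(4/3)


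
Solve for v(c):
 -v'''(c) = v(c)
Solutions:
 v(c) = C3*exp(-c) + (C1*sin(sqrt(3)*c/2) + C2*cos(sqrt(3)*c/2))*exp(c/2)


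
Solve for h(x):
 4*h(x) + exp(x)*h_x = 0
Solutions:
 h(x) = C1*exp(4*exp(-x))


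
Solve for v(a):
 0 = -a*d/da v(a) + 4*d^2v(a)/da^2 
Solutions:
 v(a) = C1 + C2*erfi(sqrt(2)*a/4)


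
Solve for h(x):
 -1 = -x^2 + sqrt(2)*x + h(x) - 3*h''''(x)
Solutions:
 h(x) = C1*exp(-3^(3/4)*x/3) + C2*exp(3^(3/4)*x/3) + C3*sin(3^(3/4)*x/3) + C4*cos(3^(3/4)*x/3) + x^2 - sqrt(2)*x - 1


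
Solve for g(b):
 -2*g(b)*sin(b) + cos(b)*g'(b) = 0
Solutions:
 g(b) = C1/cos(b)^2


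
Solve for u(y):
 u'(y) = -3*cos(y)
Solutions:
 u(y) = C1 - 3*sin(y)


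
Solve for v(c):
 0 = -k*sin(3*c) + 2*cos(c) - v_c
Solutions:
 v(c) = C1 + k*cos(3*c)/3 + 2*sin(c)


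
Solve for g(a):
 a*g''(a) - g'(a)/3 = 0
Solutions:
 g(a) = C1 + C2*a^(4/3)


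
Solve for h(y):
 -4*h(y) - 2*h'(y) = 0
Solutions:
 h(y) = C1*exp(-2*y)


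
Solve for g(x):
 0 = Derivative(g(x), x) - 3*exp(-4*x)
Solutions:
 g(x) = C1 - 3*exp(-4*x)/4


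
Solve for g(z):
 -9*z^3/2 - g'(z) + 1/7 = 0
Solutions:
 g(z) = C1 - 9*z^4/8 + z/7


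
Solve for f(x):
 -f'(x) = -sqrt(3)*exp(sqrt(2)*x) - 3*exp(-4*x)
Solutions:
 f(x) = C1 + sqrt(6)*exp(sqrt(2)*x)/2 - 3*exp(-4*x)/4


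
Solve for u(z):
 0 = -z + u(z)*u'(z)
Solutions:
 u(z) = -sqrt(C1 + z^2)
 u(z) = sqrt(C1 + z^2)


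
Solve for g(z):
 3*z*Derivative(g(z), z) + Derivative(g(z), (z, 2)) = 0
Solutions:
 g(z) = C1 + C2*erf(sqrt(6)*z/2)


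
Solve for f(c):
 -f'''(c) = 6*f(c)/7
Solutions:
 f(c) = C3*exp(-6^(1/3)*7^(2/3)*c/7) + (C1*sin(2^(1/3)*3^(5/6)*7^(2/3)*c/14) + C2*cos(2^(1/3)*3^(5/6)*7^(2/3)*c/14))*exp(6^(1/3)*7^(2/3)*c/14)


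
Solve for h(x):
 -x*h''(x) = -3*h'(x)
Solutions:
 h(x) = C1 + C2*x^4


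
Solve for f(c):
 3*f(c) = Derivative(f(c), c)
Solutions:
 f(c) = C1*exp(3*c)


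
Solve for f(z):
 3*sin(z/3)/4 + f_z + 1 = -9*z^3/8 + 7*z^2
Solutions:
 f(z) = C1 - 9*z^4/32 + 7*z^3/3 - z + 9*cos(z/3)/4


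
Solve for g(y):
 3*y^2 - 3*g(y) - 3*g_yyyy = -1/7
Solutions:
 g(y) = y^2 + (C1*sin(sqrt(2)*y/2) + C2*cos(sqrt(2)*y/2))*exp(-sqrt(2)*y/2) + (C3*sin(sqrt(2)*y/2) + C4*cos(sqrt(2)*y/2))*exp(sqrt(2)*y/2) + 1/21


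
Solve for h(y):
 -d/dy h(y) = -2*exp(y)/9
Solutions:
 h(y) = C1 + 2*exp(y)/9


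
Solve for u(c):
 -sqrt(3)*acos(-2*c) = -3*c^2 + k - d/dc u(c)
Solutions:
 u(c) = C1 - c^3 + c*k + sqrt(3)*(c*acos(-2*c) + sqrt(1 - 4*c^2)/2)


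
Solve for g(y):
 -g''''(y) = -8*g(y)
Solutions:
 g(y) = C1*exp(-2^(3/4)*y) + C2*exp(2^(3/4)*y) + C3*sin(2^(3/4)*y) + C4*cos(2^(3/4)*y)


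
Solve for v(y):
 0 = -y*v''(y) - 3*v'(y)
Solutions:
 v(y) = C1 + C2/y^2


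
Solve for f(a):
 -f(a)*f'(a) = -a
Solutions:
 f(a) = -sqrt(C1 + a^2)
 f(a) = sqrt(C1 + a^2)


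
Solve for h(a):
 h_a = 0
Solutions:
 h(a) = C1


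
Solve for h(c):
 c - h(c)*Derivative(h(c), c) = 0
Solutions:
 h(c) = -sqrt(C1 + c^2)
 h(c) = sqrt(C1 + c^2)


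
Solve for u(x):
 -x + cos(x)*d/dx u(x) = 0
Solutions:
 u(x) = C1 + Integral(x/cos(x), x)


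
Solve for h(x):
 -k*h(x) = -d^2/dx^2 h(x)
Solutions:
 h(x) = C1*exp(-sqrt(k)*x) + C2*exp(sqrt(k)*x)


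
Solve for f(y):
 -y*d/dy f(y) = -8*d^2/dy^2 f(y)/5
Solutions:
 f(y) = C1 + C2*erfi(sqrt(5)*y/4)


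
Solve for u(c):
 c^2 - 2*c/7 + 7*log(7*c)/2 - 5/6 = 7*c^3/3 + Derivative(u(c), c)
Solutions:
 u(c) = C1 - 7*c^4/12 + c^3/3 - c^2/7 + 7*c*log(c)/2 - 13*c/3 + 7*c*log(7)/2


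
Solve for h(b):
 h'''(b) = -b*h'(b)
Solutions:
 h(b) = C1 + Integral(C2*airyai(-b) + C3*airybi(-b), b)


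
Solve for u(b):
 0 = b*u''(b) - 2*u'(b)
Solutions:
 u(b) = C1 + C2*b^3


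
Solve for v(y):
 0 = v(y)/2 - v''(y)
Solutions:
 v(y) = C1*exp(-sqrt(2)*y/2) + C2*exp(sqrt(2)*y/2)


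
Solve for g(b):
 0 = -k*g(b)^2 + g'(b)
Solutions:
 g(b) = -1/(C1 + b*k)


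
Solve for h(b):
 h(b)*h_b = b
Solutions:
 h(b) = -sqrt(C1 + b^2)
 h(b) = sqrt(C1 + b^2)


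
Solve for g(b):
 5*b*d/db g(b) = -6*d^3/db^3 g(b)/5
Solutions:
 g(b) = C1 + Integral(C2*airyai(-30^(2/3)*b/6) + C3*airybi(-30^(2/3)*b/6), b)


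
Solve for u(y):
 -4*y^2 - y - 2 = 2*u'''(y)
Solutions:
 u(y) = C1 + C2*y + C3*y^2 - y^5/30 - y^4/48 - y^3/6


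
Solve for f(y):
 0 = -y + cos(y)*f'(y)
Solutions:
 f(y) = C1 + Integral(y/cos(y), y)


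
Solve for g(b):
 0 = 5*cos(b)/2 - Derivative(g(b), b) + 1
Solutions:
 g(b) = C1 + b + 5*sin(b)/2


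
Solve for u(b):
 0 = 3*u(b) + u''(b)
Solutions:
 u(b) = C1*sin(sqrt(3)*b) + C2*cos(sqrt(3)*b)


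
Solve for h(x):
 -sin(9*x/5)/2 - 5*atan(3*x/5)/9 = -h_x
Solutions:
 h(x) = C1 + 5*x*atan(3*x/5)/9 - 25*log(9*x^2 + 25)/54 - 5*cos(9*x/5)/18


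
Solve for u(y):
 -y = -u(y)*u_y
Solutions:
 u(y) = -sqrt(C1 + y^2)
 u(y) = sqrt(C1 + y^2)


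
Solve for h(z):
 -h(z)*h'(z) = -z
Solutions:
 h(z) = -sqrt(C1 + z^2)
 h(z) = sqrt(C1 + z^2)


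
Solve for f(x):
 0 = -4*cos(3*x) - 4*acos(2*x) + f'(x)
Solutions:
 f(x) = C1 + 4*x*acos(2*x) - 2*sqrt(1 - 4*x^2) + 4*sin(3*x)/3


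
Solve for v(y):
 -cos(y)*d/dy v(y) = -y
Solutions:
 v(y) = C1 + Integral(y/cos(y), y)


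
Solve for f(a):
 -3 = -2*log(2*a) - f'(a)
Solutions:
 f(a) = C1 - 2*a*log(a) - a*log(4) + 5*a


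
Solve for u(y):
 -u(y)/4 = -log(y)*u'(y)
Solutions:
 u(y) = C1*exp(li(y)/4)


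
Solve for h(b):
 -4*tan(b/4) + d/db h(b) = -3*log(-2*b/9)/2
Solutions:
 h(b) = C1 - 3*b*log(-b)/2 - 3*b*log(2)/2 + 3*b/2 + 3*b*log(3) - 16*log(cos(b/4))


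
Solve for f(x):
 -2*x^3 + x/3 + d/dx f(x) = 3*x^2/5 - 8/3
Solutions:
 f(x) = C1 + x^4/2 + x^3/5 - x^2/6 - 8*x/3


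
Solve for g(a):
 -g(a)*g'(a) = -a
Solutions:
 g(a) = -sqrt(C1 + a^2)
 g(a) = sqrt(C1 + a^2)


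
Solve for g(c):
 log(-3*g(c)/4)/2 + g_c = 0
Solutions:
 2*Integral(1/(log(-_y) - 2*log(2) + log(3)), (_y, g(c))) = C1 - c


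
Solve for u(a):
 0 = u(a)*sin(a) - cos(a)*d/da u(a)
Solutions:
 u(a) = C1/cos(a)


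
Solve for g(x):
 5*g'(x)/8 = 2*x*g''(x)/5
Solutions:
 g(x) = C1 + C2*x^(41/16)


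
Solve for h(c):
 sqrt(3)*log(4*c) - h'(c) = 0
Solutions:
 h(c) = C1 + sqrt(3)*c*log(c) - sqrt(3)*c + 2*sqrt(3)*c*log(2)


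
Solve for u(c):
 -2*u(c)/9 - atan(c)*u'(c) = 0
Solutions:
 u(c) = C1*exp(-2*Integral(1/atan(c), c)/9)


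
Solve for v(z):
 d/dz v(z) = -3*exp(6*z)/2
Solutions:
 v(z) = C1 - exp(6*z)/4


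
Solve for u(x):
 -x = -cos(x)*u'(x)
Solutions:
 u(x) = C1 + Integral(x/cos(x), x)


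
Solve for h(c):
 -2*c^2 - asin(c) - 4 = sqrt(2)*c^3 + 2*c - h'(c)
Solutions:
 h(c) = C1 + sqrt(2)*c^4/4 + 2*c^3/3 + c^2 + c*asin(c) + 4*c + sqrt(1 - c^2)


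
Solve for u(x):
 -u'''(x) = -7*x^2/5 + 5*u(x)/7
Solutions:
 u(x) = C3*exp(-5^(1/3)*7^(2/3)*x/7) + 49*x^2/25 + (C1*sin(sqrt(3)*5^(1/3)*7^(2/3)*x/14) + C2*cos(sqrt(3)*5^(1/3)*7^(2/3)*x/14))*exp(5^(1/3)*7^(2/3)*x/14)


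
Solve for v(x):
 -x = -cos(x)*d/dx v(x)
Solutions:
 v(x) = C1 + Integral(x/cos(x), x)


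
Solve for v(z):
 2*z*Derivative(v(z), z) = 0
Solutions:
 v(z) = C1


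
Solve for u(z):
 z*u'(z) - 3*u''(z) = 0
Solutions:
 u(z) = C1 + C2*erfi(sqrt(6)*z/6)


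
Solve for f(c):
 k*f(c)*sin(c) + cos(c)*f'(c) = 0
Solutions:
 f(c) = C1*exp(k*log(cos(c)))


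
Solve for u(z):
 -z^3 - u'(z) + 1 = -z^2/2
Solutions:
 u(z) = C1 - z^4/4 + z^3/6 + z


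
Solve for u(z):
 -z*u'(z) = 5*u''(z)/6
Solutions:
 u(z) = C1 + C2*erf(sqrt(15)*z/5)


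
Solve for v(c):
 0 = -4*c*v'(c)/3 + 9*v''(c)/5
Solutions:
 v(c) = C1 + C2*erfi(sqrt(30)*c/9)


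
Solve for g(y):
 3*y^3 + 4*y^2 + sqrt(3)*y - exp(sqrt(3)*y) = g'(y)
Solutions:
 g(y) = C1 + 3*y^4/4 + 4*y^3/3 + sqrt(3)*y^2/2 - sqrt(3)*exp(sqrt(3)*y)/3


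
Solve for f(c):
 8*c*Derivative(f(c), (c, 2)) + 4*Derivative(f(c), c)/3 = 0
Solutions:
 f(c) = C1 + C2*c^(5/6)


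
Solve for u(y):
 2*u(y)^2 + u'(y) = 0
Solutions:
 u(y) = 1/(C1 + 2*y)


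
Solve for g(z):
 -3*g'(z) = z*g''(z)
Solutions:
 g(z) = C1 + C2/z^2


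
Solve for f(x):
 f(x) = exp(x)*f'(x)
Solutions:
 f(x) = C1*exp(-exp(-x))


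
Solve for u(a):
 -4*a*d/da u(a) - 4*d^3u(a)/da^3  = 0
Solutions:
 u(a) = C1 + Integral(C2*airyai(-a) + C3*airybi(-a), a)


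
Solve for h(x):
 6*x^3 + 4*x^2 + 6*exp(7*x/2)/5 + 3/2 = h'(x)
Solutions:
 h(x) = C1 + 3*x^4/2 + 4*x^3/3 + 3*x/2 + 12*exp(7*x/2)/35


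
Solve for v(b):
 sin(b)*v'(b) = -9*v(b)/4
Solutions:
 v(b) = C1*(cos(b) + 1)^(9/8)/(cos(b) - 1)^(9/8)


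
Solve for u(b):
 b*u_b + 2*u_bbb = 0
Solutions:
 u(b) = C1 + Integral(C2*airyai(-2^(2/3)*b/2) + C3*airybi(-2^(2/3)*b/2), b)


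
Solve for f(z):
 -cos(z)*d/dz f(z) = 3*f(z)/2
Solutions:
 f(z) = C1*(sin(z) - 1)^(3/4)/(sin(z) + 1)^(3/4)


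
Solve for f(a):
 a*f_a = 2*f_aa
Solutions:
 f(a) = C1 + C2*erfi(a/2)


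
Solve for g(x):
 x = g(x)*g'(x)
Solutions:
 g(x) = -sqrt(C1 + x^2)
 g(x) = sqrt(C1 + x^2)


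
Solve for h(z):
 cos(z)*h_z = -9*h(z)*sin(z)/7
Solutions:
 h(z) = C1*cos(z)^(9/7)


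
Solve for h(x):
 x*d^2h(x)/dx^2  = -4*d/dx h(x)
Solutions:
 h(x) = C1 + C2/x^3


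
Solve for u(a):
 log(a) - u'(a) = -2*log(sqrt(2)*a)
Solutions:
 u(a) = C1 + 3*a*log(a) - 3*a + a*log(2)


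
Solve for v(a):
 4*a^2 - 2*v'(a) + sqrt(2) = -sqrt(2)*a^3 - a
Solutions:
 v(a) = C1 + sqrt(2)*a^4/8 + 2*a^3/3 + a^2/4 + sqrt(2)*a/2


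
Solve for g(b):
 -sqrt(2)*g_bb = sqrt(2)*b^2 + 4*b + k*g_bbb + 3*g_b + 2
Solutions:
 g(b) = C1 + C2*exp(sqrt(2)*b*(sqrt(1 - 6*k) - 1)/(2*k)) + C3*exp(-sqrt(2)*b*(sqrt(1 - 6*k) + 1)/(2*k)) - sqrt(2)*b^3/9 - 4*b^2/9 + 2*sqrt(2)*b*k/9 - 2*b/3 + 8*sqrt(2)*b/27


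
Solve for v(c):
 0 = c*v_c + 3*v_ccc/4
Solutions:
 v(c) = C1 + Integral(C2*airyai(-6^(2/3)*c/3) + C3*airybi(-6^(2/3)*c/3), c)


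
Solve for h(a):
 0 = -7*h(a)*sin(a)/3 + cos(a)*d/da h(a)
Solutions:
 h(a) = C1/cos(a)^(7/3)


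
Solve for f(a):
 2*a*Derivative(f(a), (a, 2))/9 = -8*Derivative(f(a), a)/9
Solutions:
 f(a) = C1 + C2/a^3


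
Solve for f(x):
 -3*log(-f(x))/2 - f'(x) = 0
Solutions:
 -li(-f(x)) = C1 - 3*x/2


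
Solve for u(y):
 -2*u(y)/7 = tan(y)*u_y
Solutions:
 u(y) = C1/sin(y)^(2/7)


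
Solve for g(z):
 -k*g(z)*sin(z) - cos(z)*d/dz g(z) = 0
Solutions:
 g(z) = C1*exp(k*log(cos(z)))


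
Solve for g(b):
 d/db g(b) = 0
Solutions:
 g(b) = C1


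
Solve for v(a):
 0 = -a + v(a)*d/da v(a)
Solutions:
 v(a) = -sqrt(C1 + a^2)
 v(a) = sqrt(C1 + a^2)


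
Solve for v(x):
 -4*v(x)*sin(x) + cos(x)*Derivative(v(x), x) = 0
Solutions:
 v(x) = C1/cos(x)^4


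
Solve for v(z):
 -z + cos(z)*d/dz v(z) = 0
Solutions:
 v(z) = C1 + Integral(z/cos(z), z)


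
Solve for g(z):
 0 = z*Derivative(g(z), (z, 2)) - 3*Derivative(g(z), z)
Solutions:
 g(z) = C1 + C2*z^4


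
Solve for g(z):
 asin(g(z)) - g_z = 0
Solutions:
 Integral(1/asin(_y), (_y, g(z))) = C1 + z


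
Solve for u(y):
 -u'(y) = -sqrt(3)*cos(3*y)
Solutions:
 u(y) = C1 + sqrt(3)*sin(3*y)/3


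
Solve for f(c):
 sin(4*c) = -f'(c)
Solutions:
 f(c) = C1 + cos(4*c)/4


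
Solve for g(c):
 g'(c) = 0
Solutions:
 g(c) = C1


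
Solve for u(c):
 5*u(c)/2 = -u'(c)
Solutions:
 u(c) = C1*exp(-5*c/2)


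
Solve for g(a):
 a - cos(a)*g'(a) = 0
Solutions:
 g(a) = C1 + Integral(a/cos(a), a)


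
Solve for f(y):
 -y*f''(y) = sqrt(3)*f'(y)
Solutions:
 f(y) = C1 + C2*y^(1 - sqrt(3))


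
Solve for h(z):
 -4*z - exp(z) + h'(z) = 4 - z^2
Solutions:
 h(z) = C1 - z^3/3 + 2*z^2 + 4*z + exp(z)


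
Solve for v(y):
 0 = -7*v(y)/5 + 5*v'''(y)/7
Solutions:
 v(y) = C3*exp(5^(1/3)*7^(2/3)*y/5) + (C1*sin(sqrt(3)*5^(1/3)*7^(2/3)*y/10) + C2*cos(sqrt(3)*5^(1/3)*7^(2/3)*y/10))*exp(-5^(1/3)*7^(2/3)*y/10)


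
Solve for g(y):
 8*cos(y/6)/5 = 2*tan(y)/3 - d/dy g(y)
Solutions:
 g(y) = C1 - 2*log(cos(y))/3 - 48*sin(y/6)/5


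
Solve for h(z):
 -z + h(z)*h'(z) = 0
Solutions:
 h(z) = -sqrt(C1 + z^2)
 h(z) = sqrt(C1 + z^2)


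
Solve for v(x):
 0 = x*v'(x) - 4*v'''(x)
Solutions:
 v(x) = C1 + Integral(C2*airyai(2^(1/3)*x/2) + C3*airybi(2^(1/3)*x/2), x)


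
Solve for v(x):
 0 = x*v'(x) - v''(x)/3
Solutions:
 v(x) = C1 + C2*erfi(sqrt(6)*x/2)


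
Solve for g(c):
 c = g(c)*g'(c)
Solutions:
 g(c) = -sqrt(C1 + c^2)
 g(c) = sqrt(C1 + c^2)


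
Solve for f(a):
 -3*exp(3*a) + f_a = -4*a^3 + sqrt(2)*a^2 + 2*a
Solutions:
 f(a) = C1 - a^4 + sqrt(2)*a^3/3 + a^2 + exp(3*a)


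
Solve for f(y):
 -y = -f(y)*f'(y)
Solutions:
 f(y) = -sqrt(C1 + y^2)
 f(y) = sqrt(C1 + y^2)


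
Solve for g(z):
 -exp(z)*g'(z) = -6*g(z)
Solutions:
 g(z) = C1*exp(-6*exp(-z))


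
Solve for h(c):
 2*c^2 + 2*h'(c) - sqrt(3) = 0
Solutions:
 h(c) = C1 - c^3/3 + sqrt(3)*c/2


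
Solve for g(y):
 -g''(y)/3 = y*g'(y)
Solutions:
 g(y) = C1 + C2*erf(sqrt(6)*y/2)


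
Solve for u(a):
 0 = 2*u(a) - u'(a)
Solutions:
 u(a) = C1*exp(2*a)


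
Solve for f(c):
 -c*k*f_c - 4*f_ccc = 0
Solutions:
 f(c) = C1 + Integral(C2*airyai(2^(1/3)*c*(-k)^(1/3)/2) + C3*airybi(2^(1/3)*c*(-k)^(1/3)/2), c)


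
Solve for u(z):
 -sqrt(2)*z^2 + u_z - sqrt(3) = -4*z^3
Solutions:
 u(z) = C1 - z^4 + sqrt(2)*z^3/3 + sqrt(3)*z


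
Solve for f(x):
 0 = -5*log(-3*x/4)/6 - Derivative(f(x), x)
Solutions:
 f(x) = C1 - 5*x*log(-x)/6 + 5*x*(-log(3) + 1 + 2*log(2))/6


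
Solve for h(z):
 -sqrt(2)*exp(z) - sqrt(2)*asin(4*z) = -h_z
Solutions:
 h(z) = C1 + sqrt(2)*(z*asin(4*z) + sqrt(1 - 16*z^2)/4) + sqrt(2)*exp(z)


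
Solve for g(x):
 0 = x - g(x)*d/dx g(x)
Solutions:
 g(x) = -sqrt(C1 + x^2)
 g(x) = sqrt(C1 + x^2)


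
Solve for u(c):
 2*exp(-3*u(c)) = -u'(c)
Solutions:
 u(c) = log(C1 - 6*c)/3
 u(c) = log((-3^(1/3) - 3^(5/6)*I)*(C1 - 2*c)^(1/3)/2)
 u(c) = log((-3^(1/3) + 3^(5/6)*I)*(C1 - 2*c)^(1/3)/2)


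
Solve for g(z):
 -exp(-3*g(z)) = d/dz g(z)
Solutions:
 g(z) = log(C1 - 3*z)/3
 g(z) = log((-3^(1/3) - 3^(5/6)*I)*(C1 - z)^(1/3)/2)
 g(z) = log((-3^(1/3) + 3^(5/6)*I)*(C1 - z)^(1/3)/2)


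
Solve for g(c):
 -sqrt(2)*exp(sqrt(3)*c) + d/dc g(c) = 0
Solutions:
 g(c) = C1 + sqrt(6)*exp(sqrt(3)*c)/3


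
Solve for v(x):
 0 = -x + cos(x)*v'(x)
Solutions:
 v(x) = C1 + Integral(x/cos(x), x)


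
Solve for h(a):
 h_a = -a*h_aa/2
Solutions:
 h(a) = C1 + C2/a


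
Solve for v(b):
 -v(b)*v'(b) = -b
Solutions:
 v(b) = -sqrt(C1 + b^2)
 v(b) = sqrt(C1 + b^2)


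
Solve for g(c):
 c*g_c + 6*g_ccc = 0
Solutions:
 g(c) = C1 + Integral(C2*airyai(-6^(2/3)*c/6) + C3*airybi(-6^(2/3)*c/6), c)


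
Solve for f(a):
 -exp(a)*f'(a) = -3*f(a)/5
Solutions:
 f(a) = C1*exp(-3*exp(-a)/5)


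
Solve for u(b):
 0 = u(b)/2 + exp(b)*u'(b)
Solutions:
 u(b) = C1*exp(exp(-b)/2)


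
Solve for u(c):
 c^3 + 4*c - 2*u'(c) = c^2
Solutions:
 u(c) = C1 + c^4/8 - c^3/6 + c^2


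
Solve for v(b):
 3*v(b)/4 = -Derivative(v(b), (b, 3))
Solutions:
 v(b) = C3*exp(-6^(1/3)*b/2) + (C1*sin(2^(1/3)*3^(5/6)*b/4) + C2*cos(2^(1/3)*3^(5/6)*b/4))*exp(6^(1/3)*b/4)


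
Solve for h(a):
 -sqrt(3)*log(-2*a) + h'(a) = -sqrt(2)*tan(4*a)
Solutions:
 h(a) = C1 + sqrt(3)*a*(log(-a) - 1) + sqrt(3)*a*log(2) + sqrt(2)*log(cos(4*a))/4


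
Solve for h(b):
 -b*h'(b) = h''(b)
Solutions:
 h(b) = C1 + C2*erf(sqrt(2)*b/2)


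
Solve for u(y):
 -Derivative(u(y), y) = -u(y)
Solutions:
 u(y) = C1*exp(y)


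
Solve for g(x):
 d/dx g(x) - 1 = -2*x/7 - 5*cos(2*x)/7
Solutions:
 g(x) = C1 - x^2/7 + x - 5*sin(2*x)/14


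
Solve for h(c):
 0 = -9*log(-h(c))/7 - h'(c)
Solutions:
 -li(-h(c)) = C1 - 9*c/7


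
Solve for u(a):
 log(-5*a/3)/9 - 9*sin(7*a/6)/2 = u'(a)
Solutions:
 u(a) = C1 + a*log(-a)/9 - a*log(3)/9 - a/9 + a*log(5)/9 + 27*cos(7*a/6)/7


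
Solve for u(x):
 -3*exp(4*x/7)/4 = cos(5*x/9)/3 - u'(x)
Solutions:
 u(x) = C1 + 21*exp(4*x/7)/16 + 3*sin(5*x/9)/5


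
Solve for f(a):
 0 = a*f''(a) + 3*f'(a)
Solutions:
 f(a) = C1 + C2/a^2


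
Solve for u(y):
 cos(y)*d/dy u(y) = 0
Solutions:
 u(y) = C1


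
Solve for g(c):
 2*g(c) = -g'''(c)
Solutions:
 g(c) = C3*exp(-2^(1/3)*c) + (C1*sin(2^(1/3)*sqrt(3)*c/2) + C2*cos(2^(1/3)*sqrt(3)*c/2))*exp(2^(1/3)*c/2)


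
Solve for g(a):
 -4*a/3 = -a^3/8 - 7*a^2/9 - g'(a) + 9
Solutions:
 g(a) = C1 - a^4/32 - 7*a^3/27 + 2*a^2/3 + 9*a


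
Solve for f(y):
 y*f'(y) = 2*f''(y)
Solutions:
 f(y) = C1 + C2*erfi(y/2)


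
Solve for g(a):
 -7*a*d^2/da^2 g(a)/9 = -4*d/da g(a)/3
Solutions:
 g(a) = C1 + C2*a^(19/7)
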